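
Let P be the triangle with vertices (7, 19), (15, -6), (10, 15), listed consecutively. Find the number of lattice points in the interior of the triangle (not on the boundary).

The shoelace formula gives twice the area as |[7·(-6) − 15·19] + [15·15 − 10·(-6)] + [10·19 − 7·15]| = 43, so the area is 43/2.
The number of boundary lattice points is Σ gcd(|Δx|,|Δy|) = gcd(8,25) + gcd(5,21) + gcd(3,4) = 1+1+1 = 3.
Pick's theorem gives I = A − B/2 + 1 = 43/2 − 3/2 + 1 = 21.

21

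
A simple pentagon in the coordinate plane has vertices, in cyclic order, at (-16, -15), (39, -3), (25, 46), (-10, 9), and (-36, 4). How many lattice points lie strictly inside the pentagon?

2033

Using the shoelace formula, 2A = |[(-16)·(-3) − 39·(-15)] + [39·46 − 25·(-3)] + [25·9 − (-10)·46] + [(-10)·4 − (-36)·9] + [(-36)·(-15) − (-16)·4]| = 4075, so the area is 4075/2.
The number of boundary lattice points is Σ gcd(|Δx|,|Δy|) = gcd(55,12) + gcd(14,49) + gcd(35,37) + gcd(26,5) + gcd(20,19) = 1+7+1+1+1 = 11.
By Pick's theorem A = I + B/2 − 1, so I = 4075/2 − 11/2 + 1 = 2033.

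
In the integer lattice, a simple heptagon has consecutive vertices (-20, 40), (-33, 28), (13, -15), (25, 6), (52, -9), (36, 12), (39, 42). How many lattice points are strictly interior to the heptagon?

2594

By the shoelace formula, twice the signed area is |((-20)·28 − (-33)·40) + ((-33)·(-15) − 13·28) + (13·6 − 25·(-15)) + (25·(-9) − 52·6) + (52·12 − 36·(-9)) + (36·42 − 39·12) + (39·40 − (-20)·42)| = 5199, so the area is 2599.5.
The number of boundary lattice points is Σ gcd(|Δx|,|Δy|) = gcd(13,12) + gcd(46,43) + gcd(12,21) + gcd(27,15) + gcd(16,21) + gcd(3,30) + gcd(59,2) = 1+1+3+3+1+3+1 = 13.
Pick's theorem gives I = A − B/2 + 1 = 2599.5 − 13/2 + 1 = 2594.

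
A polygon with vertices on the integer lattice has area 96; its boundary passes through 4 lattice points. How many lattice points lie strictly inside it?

95

Pick's theorem A = I + B/2 − 1 rearranges to I = A − B/2 + 1 = 96 − 4/2 + 1 = 95.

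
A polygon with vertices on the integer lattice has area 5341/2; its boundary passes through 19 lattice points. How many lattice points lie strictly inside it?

2662

Pick's theorem A = I + B/2 − 1 rearranges to I = A − B/2 + 1 = 5341/2 − 19/2 + 1 = 2662.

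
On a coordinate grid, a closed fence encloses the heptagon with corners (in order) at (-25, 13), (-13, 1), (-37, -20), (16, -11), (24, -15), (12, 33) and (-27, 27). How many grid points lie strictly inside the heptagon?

The shoelace formula gives twice the area as |[(-25)·1 − (-13)·13] + [(-13)·(-20) − (-37)·1] + [(-37)·(-11) − 16·(-20)] + [16·(-15) − 24·(-11)] + [24·33 − 12·(-15)] + [12·27 − (-27)·33] + [(-27)·13 − (-25)·27]| = 3703, so the area is 1851.5.
Summing gcd(|Δx|,|Δy|) over the edges gives the boundary count: gcd(12,12) + gcd(24,21) + gcd(53,9) + gcd(8,4) + gcd(12,48) + gcd(39,6) + gcd(2,14) = 12+3+1+4+12+3+2 = 37.
By Pick's theorem A = I + B/2 − 1, so I = 1851.5 − 37/2 + 1 = 1834.

1834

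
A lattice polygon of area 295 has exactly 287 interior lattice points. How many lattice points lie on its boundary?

18

Pick's theorem gives A = I + B/2 − 1, so B = 2(A − I + 1) = 2(295 − 287 + 1) = 18.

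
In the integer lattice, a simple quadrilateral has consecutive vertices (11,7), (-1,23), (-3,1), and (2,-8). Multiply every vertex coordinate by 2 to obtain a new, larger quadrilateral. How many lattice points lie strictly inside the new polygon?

895

Using the shoelace formula, 2A = |[11·23 − (-1)·7] + [(-1)·1 − (-3)·23] + [(-3)·(-8) − 2·1] + [2·7 − 11·(-8)]| = 452, so the area is 226.
Along each edge there are gcd(|Δx|,|Δy|)+1 lattice points, so counting each shared vertex once the boundary has gcd(12,16) + gcd(2,22) + gcd(5,9) + gcd(9,15) = 4+2+1+3 = 10.
Scaling by 2 multiplies the area by 2² = 4 (so the new area is 904) and multiplies the boundary lattice-point count by 2, giving 20.
By Pick's theorem, the interior count of the dilated polygon is 904 − 20/2 + 1 = 895.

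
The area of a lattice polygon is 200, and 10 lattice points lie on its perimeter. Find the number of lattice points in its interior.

Pick's theorem A = I + B/2 − 1 rearranges to I = A − B/2 + 1 = 200 − 10/2 + 1 = 196.

196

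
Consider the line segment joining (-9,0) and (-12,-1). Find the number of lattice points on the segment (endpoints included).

2

The number of lattice points on a segment between lattice points is gcd(|Δx|,|Δy|) + 1 = gcd(3,1) + 1 = 1 + 1 = 2.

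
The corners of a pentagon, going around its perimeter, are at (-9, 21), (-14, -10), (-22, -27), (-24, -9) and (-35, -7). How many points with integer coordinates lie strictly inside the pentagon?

The shoelace formula gives twice the area as |((-9)·(-10) − (-14)·21) + ((-14)·(-27) − (-22)·(-10)) + ((-22)·(-9) − (-24)·(-27)) + ((-24)·(-7) − (-35)·(-9)) + ((-35)·21 − (-9)·(-7))| = 853, so the area is 853/2.
Summing gcd(|Δx|,|Δy|) over the edges gives the boundary count: gcd(5,31) + gcd(8,17) + gcd(2,18) + gcd(11,2) + gcd(26,28) = 1+1+2+1+2 = 7.
Pick's theorem gives I = A − B/2 + 1 = 853/2 − 7/2 + 1 = 424.

424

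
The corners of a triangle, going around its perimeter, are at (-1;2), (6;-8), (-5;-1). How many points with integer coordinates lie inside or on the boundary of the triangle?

The shoelace formula gives twice the area as |((-1)·(-8) − 6·2) + (6·(-1) − (-5)·(-8)) + ((-5)·2 − (-1)·(-1))| = 61, so the area is 30.5.
The number of boundary lattice points is Σ gcd(|Δx|,|Δy|) = gcd(7,10) + gcd(11,7) + gcd(4,3) = 1+1+1 = 3.
Pick's theorem gives I = A − B/2 + 1 = 30.5 − 3/2 + 1 = 30, so the closed region contains I + B = 30 + 3 = 33 lattice points.

33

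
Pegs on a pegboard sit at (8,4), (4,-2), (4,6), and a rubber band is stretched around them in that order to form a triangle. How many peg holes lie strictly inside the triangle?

11

Using the shoelace formula, 2A = |(8·(-2) − 4·4) + (4·6 − 4·(-2)) + (4·4 − 8·6)| = 32, so the area is 16.
Summing gcd(|Δx|,|Δy|) over the edges gives the boundary count: gcd(4,6) + gcd(0,8) + gcd(4,2) = 2+8+2 = 12.
By Pick's theorem A = I + B/2 − 1, so I = 16 − 12/2 + 1 = 11.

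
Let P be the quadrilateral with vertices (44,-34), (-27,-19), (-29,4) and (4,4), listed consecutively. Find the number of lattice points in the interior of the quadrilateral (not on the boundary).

Using the shoelace formula, 2A = |(44·(-19) − (-27)·(-34)) + ((-27)·4 − (-29)·(-19)) + ((-29)·4 − 4·4) + (4·(-34) − 44·4)| = 2857, so the area is 1428.5.
The number of boundary lattice points is Σ gcd(|Δx|,|Δy|) = gcd(71,15) + gcd(2,23) + gcd(33,0) + gcd(40,38) = 1+1+33+2 = 37.
By Pick's theorem A = I + B/2 − 1, so I = 1428.5 − 37/2 + 1 = 1411.

1411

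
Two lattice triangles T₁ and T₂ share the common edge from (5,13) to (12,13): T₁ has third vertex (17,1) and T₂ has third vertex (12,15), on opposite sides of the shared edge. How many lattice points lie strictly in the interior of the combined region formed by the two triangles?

42

The union is the simple quadrilateral with vertices (5,13), (17,1), (12,13), (12,15) in order.
Using the shoelace formula, 2A = |(5·1 − 17·13) + (17·13 − 12·1) + (12·15 − 12·13) + (12·13 − 5·15)| = 98, so the area is 49.
Summing gcd(|Δx|,|Δy|) over the edges gives the boundary count: gcd(12,12) + gcd(5,12) + gcd(0,2) + gcd(7,2) = 12+1+2+1 = 16.
By Pick's theorem I = A − B/2 + 1 = 49 − 16/2 + 1 = 42.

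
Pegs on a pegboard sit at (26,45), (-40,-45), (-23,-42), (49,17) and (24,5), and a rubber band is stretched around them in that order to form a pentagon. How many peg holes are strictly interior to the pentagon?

Using the shoelace formula, 2A = |(26·(-45) − (-40)·45) + ((-40)·(-42) − (-23)·(-45)) + ((-23)·17 − 49·(-42)) + (49·5 − 24·17) + (24·45 − 26·5)| = 3729, so the area is 1864.5.
The number of boundary lattice points is Σ gcd(|Δx|,|Δy|) = gcd(66,90) + gcd(17,3) + gcd(72,59) + gcd(25,12) + gcd(2,40) = 6+1+1+1+2 = 11.
By Pick's theorem A = I + B/2 − 1, so I = 1864.5 − 11/2 + 1 = 1860.

1860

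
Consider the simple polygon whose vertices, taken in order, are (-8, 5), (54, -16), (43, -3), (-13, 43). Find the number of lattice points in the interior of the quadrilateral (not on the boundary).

1235

By the shoelace formula, twice the signed area is |((-8)·(-16) − 54·5) + (54·(-3) − 43·(-16)) + (43·43 − (-13)·(-3)) + ((-13)·5 − (-8)·43)| = 2473, so the area is 2473/2.
Along each edge there are gcd(|Δx|,|Δy|)+1 lattice points, so counting each shared vertex once the boundary has gcd(62,21) + gcd(11,13) + gcd(56,46) + gcd(5,38) = 1+1+2+1 = 5.
Pick's theorem gives I = A − B/2 + 1 = 2473/2 − 5/2 + 1 = 1235.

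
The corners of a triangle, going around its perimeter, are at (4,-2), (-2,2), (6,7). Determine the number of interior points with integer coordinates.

30

The shoelace formula gives twice the area as |[4·2 − (-2)·(-2)] + [(-2)·7 − 6·2] + [6·(-2) − 4·7]| = 62, so the area is 31.
Along each edge there are gcd(|Δx|,|Δy|)+1 lattice points, so counting each shared vertex once the boundary has gcd(6,4) + gcd(8,5) + gcd(2,9) = 2+1+1 = 4.
Pick's theorem gives I = A − B/2 + 1 = 31 − 4/2 + 1 = 30.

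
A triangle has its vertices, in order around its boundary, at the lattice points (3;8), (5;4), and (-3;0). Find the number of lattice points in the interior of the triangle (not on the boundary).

17

By the shoelace formula, twice the signed area is |[3·4 − 5·8] + [5·0 − (-3)·4] + [(-3)·8 − 3·0]| = 40, so the area is 20.
Along each edge there are gcd(|Δx|,|Δy|)+1 lattice points, so counting each shared vertex once the boundary has gcd(2,4) + gcd(8,4) + gcd(6,8) = 2+4+2 = 8.
By Pick's theorem A = I + B/2 − 1, so I = 20 − 8/2 + 1 = 17.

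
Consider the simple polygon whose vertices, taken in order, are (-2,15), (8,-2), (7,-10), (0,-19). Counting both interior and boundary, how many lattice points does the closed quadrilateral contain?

180

By the shoelace formula, twice the signed area is |((-2)·(-2) − 8·15) + (8·(-10) − 7·(-2)) + (7·(-19) − 0·(-10)) + (0·15 − (-2)·(-19))| = 353, so the area is 176.5.
Along each edge there are gcd(|Δx|,|Δy|)+1 lattice points, so counting each shared vertex once the boundary has gcd(10,17) + gcd(1,8) + gcd(7,9) + gcd(2,34) = 1+1+1+2 = 5.
Pick's theorem gives I = A − B/2 + 1 = 176.5 − 5/2 + 1 = 175, so the closed region contains I + B = 175 + 5 = 180 lattice points.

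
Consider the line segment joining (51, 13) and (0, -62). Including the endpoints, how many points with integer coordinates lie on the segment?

The number of lattice points on a segment between lattice points is gcd(|Δx|,|Δy|) + 1 = gcd(51,75) + 1 = 3 + 1 = 4.

4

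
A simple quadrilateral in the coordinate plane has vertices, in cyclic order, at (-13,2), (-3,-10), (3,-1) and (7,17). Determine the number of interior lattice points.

226

The shoelace formula gives twice the area as |((-13)·(-10) − (-3)·2) + ((-3)·(-1) − 3·(-10)) + (3·17 − 7·(-1)) + (7·2 − (-13)·17)| = 462, so the area is 231.
The number of boundary lattice points is Σ gcd(|Δx|,|Δy|) = gcd(10,12) + gcd(6,9) + gcd(4,18) + gcd(20,15) = 2+3+2+5 = 12.
Pick's theorem gives I = A − B/2 + 1 = 231 − 12/2 + 1 = 226.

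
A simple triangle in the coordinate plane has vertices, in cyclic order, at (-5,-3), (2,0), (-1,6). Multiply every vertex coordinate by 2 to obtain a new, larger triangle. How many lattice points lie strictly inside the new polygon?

The shoelace formula gives twice the area as |[(-5)·0 − 2·(-3)] + [2·6 − (-1)·0] + [(-1)·(-3) − (-5)·6]| = 51, so the area is 25.5.
Along each edge there are gcd(|Δx|,|Δy|)+1 lattice points, so counting each shared vertex once the boundary has gcd(7,3) + gcd(3,6) + gcd(4,9) = 1+3+1 = 5.
Scaling by 2 multiplies the area by 2² = 4 (so the new area is 102) and multiplies the boundary lattice-point count by 2, giving 10.
By Pick's theorem, the interior count of the dilated polygon is 102 − 10/2 + 1 = 98.

98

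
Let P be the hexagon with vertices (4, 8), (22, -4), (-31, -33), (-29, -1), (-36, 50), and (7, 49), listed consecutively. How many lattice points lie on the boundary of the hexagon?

Summing gcd(|Δx|,|Δy|) over the edges gives the boundary count: gcd(18,12) + gcd(53,29) + gcd(2,32) + gcd(7,51) + gcd(43,1) + gcd(3,41) = 6+1+2+1+1+1 = 12.

12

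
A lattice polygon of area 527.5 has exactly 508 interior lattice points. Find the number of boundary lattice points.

41

Pick's theorem gives A = I + B/2 − 1, so B = 2(A − I + 1) = 2(527.5 − 508 + 1) = 41.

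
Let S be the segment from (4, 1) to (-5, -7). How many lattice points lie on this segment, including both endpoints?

The number of lattice points on a segment between lattice points is gcd(|Δx|,|Δy|) + 1 = gcd(9,8) + 1 = 1 + 1 = 2.

2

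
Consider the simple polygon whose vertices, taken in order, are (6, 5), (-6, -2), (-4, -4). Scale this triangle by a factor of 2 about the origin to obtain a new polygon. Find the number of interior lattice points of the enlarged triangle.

73

Using the shoelace formula, 2A = |(6·(-2) − (-6)·5) + ((-6)·(-4) − (-4)·(-2)) + ((-4)·5 − 6·(-4))| = 38, so the area is 19.
Along each edge there are gcd(|Δx|,|Δy|)+1 lattice points, so counting each shared vertex once the boundary has gcd(12,7) + gcd(2,2) + gcd(10,9) = 1+2+1 = 4.
Scaling by 2 multiplies the area by 2² = 4 (so the new area is 76) and multiplies the boundary lattice-point count by 2, giving 8.
By Pick's theorem, the interior count of the dilated polygon is 76 − 8/2 + 1 = 73.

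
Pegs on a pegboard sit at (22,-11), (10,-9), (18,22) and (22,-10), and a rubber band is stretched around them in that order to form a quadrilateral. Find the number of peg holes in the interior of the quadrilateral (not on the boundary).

Using the shoelace formula, 2A = |[22·(-9) − 10·(-11)] + [10·22 − 18·(-9)] + [18·(-10) − 22·22] + [22·(-11) − 22·(-10)]| = 392, so the area is 196.
Along each edge there are gcd(|Δx|,|Δy|)+1 lattice points, so counting each shared vertex once the boundary has gcd(12,2) + gcd(8,31) + gcd(4,32) + gcd(0,1) = 2+1+4+1 = 8.
By Pick's theorem A = I + B/2 − 1, so I = 196 − 8/2 + 1 = 193.

193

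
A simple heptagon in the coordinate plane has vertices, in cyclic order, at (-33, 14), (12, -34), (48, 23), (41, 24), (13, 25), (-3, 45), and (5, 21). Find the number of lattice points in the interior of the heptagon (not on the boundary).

Using the shoelace formula, 2A = |[(-33)·(-34) − 12·14] + [12·23 − 48·(-34)] + [48·24 − 41·23] + [41·25 − 13·24] + [13·45 − (-3)·25] + [(-3)·21 − 5·45] + [5·14 − (-33)·21]| = 4919, so the area is 4919/2.
Summing gcd(|Δx|,|Δy|) over the edges gives the boundary count: gcd(45,48) + gcd(36,57) + gcd(7,1) + gcd(28,1) + gcd(16,20) + gcd(8,24) + gcd(38,7) = 3+3+1+1+4+8+1 = 21.
Pick's theorem gives I = A − B/2 + 1 = 4919/2 − 21/2 + 1 = 2450.

2450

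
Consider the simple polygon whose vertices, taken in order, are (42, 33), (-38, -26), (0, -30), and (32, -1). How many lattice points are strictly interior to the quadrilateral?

The shoelace formula gives twice the area as |(42·(-26) − (-38)·33) + ((-38)·(-30) − 0·(-26)) + (0·(-1) − 32·(-30)) + (32·33 − 42·(-1))| = 3360, so the area is 1680.
The number of boundary lattice points is Σ gcd(|Δx|,|Δy|) = gcd(80,59) + gcd(38,4) + gcd(32,29) + gcd(10,34) = 1+2+1+2 = 6.
By Pick's theorem A = I + B/2 − 1, so I = 1680 − 6/2 + 1 = 1678.

1678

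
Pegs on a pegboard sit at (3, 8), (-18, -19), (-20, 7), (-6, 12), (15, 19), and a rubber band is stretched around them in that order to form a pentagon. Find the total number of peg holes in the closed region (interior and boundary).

432

By the shoelace formula, twice the signed area is |[3·(-19) − (-18)·8] + [(-18)·7 − (-20)·(-19)] + [(-20)·12 − (-6)·7] + [(-6)·19 − 15·12] + [15·8 − 3·19]| = 848, so the area is 424.
Summing gcd(|Δx|,|Δy|) over the edges gives the boundary count: gcd(21,27) + gcd(2,26) + gcd(14,5) + gcd(21,7) + gcd(12,11) = 3+2+1+7+1 = 14.
Pick's theorem gives I = A − B/2 + 1 = 424 − 14/2 + 1 = 418, so the closed region contains I + B = 418 + 14 = 432 lattice points.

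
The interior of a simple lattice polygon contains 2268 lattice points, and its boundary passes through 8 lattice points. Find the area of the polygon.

Pick's theorem states A = I + B/2 − 1, so A = 2268 + 8/2 − 1 = 2271.

2271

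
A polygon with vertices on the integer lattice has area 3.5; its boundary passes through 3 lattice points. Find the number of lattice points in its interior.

Pick's theorem A = I + B/2 − 1 rearranges to I = A − B/2 + 1 = 3.5 − 3/2 + 1 = 3.

3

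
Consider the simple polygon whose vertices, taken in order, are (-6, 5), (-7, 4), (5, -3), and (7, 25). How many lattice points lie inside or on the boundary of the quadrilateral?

By the shoelace formula, twice the signed area is |((-6)·4 − (-7)·5) + ((-7)·(-3) − 5·4) + (5·25 − 7·(-3)) + (7·5 − (-6)·25)| = 343, so the area is 343/2.
Summing gcd(|Δx|,|Δy|) over the edges gives the boundary count: gcd(1,1) + gcd(12,7) + gcd(2,28) + gcd(13,20) = 1+1+2+1 = 5.
Pick's theorem gives I = A − B/2 + 1 = 343/2 − 5/2 + 1 = 170, so the closed region contains I + B = 170 + 5 = 175 lattice points.

175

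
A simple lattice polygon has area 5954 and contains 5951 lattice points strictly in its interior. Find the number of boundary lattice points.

8

Pick's theorem gives A = I + B/2 − 1, so B = 2(A − I + 1) = 2(5954 − 5951 + 1) = 8.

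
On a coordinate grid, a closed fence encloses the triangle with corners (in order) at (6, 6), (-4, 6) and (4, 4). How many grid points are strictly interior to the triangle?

4

The shoelace formula gives twice the area as |(6·6 − (-4)·6) + ((-4)·4 − 4·6) + (4·6 − 6·4)| = 20, so the area is 10.
Along each edge there are gcd(|Δx|,|Δy|)+1 lattice points, so counting each shared vertex once the boundary has gcd(10,0) + gcd(8,2) + gcd(2,2) = 10+2+2 = 14.
By Pick's theorem A = I + B/2 − 1, so I = 10 − 14/2 + 1 = 4.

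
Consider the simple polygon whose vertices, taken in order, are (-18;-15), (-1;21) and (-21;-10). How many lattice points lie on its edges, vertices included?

Along each edge there are gcd(|Δx|,|Δy|)+1 lattice points, so counting each shared vertex once the boundary has gcd(17,36) + gcd(20,31) + gcd(3,5) = 1+1+1 = 3.

3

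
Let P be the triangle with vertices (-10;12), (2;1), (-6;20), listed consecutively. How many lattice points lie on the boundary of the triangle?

Summing gcd(|Δx|,|Δy|) over the edges gives the boundary count: gcd(12,11) + gcd(8,19) + gcd(4,8) = 1+1+4 = 6.

6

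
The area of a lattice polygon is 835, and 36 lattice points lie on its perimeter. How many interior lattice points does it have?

From Pick's theorem, I = A − B/2 + 1 = 835 − 36/2 + 1 = 818.

818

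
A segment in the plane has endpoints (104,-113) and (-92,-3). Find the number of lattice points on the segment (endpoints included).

3

The number of lattice points on a segment between lattice points is gcd(|Δx|,|Δy|) + 1 = gcd(196,110) + 1 = 2 + 1 = 3.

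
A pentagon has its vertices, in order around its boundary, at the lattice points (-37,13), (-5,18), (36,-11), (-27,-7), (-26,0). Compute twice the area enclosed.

Using the shoelace formula, 2A = |((-37)·18 − (-5)·13) + ((-5)·(-11) − 36·18) + (36·(-7) − (-27)·(-11)) + ((-27)·0 − (-26)·(-7)) + ((-26)·13 − (-37)·0)| = 2263, so the area is 1131.5.

2263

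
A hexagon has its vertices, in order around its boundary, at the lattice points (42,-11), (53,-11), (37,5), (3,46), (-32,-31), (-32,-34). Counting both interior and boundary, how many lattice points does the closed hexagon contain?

2888

The shoelace formula gives twice the area as |[42·(-11) − 53·(-11)] + [53·5 − 37·(-11)] + [37·46 − 3·5] + [3·(-31) − (-32)·46] + [(-32)·(-34) − (-32)·(-31)] + [(-32)·(-11) − 42·(-34)]| = 5735, so the area is 2867.5.
Summing gcd(|Δx|,|Δy|) over the edges gives the boundary count: gcd(11,0) + gcd(16,16) + gcd(34,41) + gcd(35,77) + gcd(0,3) + gcd(74,23) = 11+16+1+7+3+1 = 39.
Pick's theorem gives I = A − B/2 + 1 = 2867.5 − 39/2 + 1 = 2849, so the closed region contains I + B = 2849 + 39 = 2888 lattice points.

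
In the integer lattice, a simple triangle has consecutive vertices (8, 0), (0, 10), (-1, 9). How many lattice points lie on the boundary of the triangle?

12

The number of boundary lattice points is Σ gcd(|Δx|,|Δy|) = gcd(8,10) + gcd(1,1) + gcd(9,9) = 2+1+9 = 12.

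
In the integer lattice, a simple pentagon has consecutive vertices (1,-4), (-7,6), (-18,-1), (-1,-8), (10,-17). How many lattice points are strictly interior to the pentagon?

153

Using the shoelace formula, 2A = |[1·6 − (-7)·(-4)] + [(-7)·(-1) − (-18)·6] + [(-18)·(-8) − (-1)·(-1)] + [(-1)·(-17) − 10·(-8)] + [10·(-4) − 1·(-17)]| = 310, so the area is 155.
Along each edge there are gcd(|Δx|,|Δy|)+1 lattice points, so counting each shared vertex once the boundary has gcd(8,10) + gcd(11,7) + gcd(17,7) + gcd(11,9) + gcd(9,13) = 2+1+1+1+1 = 6.
Pick's theorem gives I = A − B/2 + 1 = 155 − 6/2 + 1 = 153.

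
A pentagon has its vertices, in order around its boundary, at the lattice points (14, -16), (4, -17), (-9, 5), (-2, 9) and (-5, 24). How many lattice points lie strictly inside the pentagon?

By the shoelace formula, twice the signed area is |(14·(-17) − 4·(-16)) + (4·5 − (-9)·(-17)) + ((-9)·9 − (-2)·5) + ((-2)·24 − (-5)·9) + ((-5)·(-16) − 14·24)| = 637, so the area is 637/2.
Along each edge there are gcd(|Δx|,|Δy|)+1 lattice points, so counting each shared vertex once the boundary has gcd(10,1) + gcd(13,22) + gcd(7,4) + gcd(3,15) + gcd(19,40) = 1+1+1+3+1 = 7.
By Pick's theorem A = I + B/2 − 1, so I = 637/2 − 7/2 + 1 = 316.

316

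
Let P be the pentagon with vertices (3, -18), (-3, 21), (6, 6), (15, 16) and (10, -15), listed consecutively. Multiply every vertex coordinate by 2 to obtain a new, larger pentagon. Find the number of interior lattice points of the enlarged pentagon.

1290

Using the shoelace formula, 2A = |(3·21 − (-3)·(-18)) + ((-3)·6 − 6·21) + (6·16 − 15·6) + (15·(-15) − 10·16) + (10·(-18) − 3·(-15))| = 649, so the area is 649/2.
The number of boundary lattice points is Σ gcd(|Δx|,|Δy|) = gcd(6,39) + gcd(9,15) + gcd(9,10) + gcd(5,31) + gcd(7,3) = 3+3+1+1+1 = 9.
Scaling by 2 multiplies the area by 2² = 4 (so the new area is 1298) and multiplies the boundary lattice-point count by 2, giving 18.
By Pick's theorem, the interior count of the dilated polygon is 1298 − 18/2 + 1 = 1290.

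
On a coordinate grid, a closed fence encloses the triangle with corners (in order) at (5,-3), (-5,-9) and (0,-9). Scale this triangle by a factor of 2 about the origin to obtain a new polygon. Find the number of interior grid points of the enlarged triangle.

53

By the shoelace formula, twice the signed area is |(5·(-9) − (-5)·(-3)) + ((-5)·(-9) − 0·(-9)) + (0·(-3) − 5·(-9))| = 30, so the area is 15.
Summing gcd(|Δx|,|Δy|) over the edges gives the boundary count: gcd(10,6) + gcd(5,0) + gcd(5,6) = 2+5+1 = 8.
Scaling by 2 multiplies the area by 2² = 4 (so the new area is 60) and multiplies the boundary lattice-point count by 2, giving 16.
By Pick's theorem, the interior count of the dilated polygon is 60 − 16/2 + 1 = 53.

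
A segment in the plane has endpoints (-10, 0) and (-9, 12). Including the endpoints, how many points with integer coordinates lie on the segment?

The number of lattice points on a segment between lattice points is gcd(|Δx|,|Δy|) + 1 = gcd(1,12) + 1 = 1 + 1 = 2.

2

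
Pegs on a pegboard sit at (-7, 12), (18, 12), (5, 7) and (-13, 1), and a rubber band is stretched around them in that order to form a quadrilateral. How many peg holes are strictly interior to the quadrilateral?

The shoelace formula gives twice the area as |((-7)·12 − 18·12) + (18·7 − 5·12) + (5·1 − (-13)·7) + ((-13)·12 − (-7)·1)| = 287, so the area is 143.5.
The number of boundary lattice points is Σ gcd(|Δx|,|Δy|) = gcd(25,0) + gcd(13,5) + gcd(18,6) + gcd(6,11) = 25+1+6+1 = 33.
By Pick's theorem A = I + B/2 − 1, so I = 143.5 − 33/2 + 1 = 128.

128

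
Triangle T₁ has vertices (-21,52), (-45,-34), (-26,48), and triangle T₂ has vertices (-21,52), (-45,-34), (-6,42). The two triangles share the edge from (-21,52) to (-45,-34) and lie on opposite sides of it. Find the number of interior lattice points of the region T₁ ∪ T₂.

The union is the simple quadrilateral with vertices (-21,52), (-26,48), (-45,-34), (-6,42) in order.
By the shoelace formula, twice the signed area is |((-21)·48 − (-26)·52) + ((-26)·(-34) − (-45)·48) + ((-45)·42 − (-6)·(-34)) + ((-6)·52 − (-21)·42)| = 1864, so the area is 932.
Along each edge there are gcd(|Δx|,|Δy|)+1 lattice points, so counting each shared vertex once the boundary has gcd(5,4) + gcd(19,82) + gcd(39,76) + gcd(15,10) = 1+1+1+5 = 8.
By Pick's theorem I = A − B/2 + 1 = 932 − 8/2 + 1 = 929.

929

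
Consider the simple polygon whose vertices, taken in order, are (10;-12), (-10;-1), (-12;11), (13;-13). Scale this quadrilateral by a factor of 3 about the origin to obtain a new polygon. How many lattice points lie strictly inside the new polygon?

By the shoelace formula, twice the signed area is |[10·(-1) − (-10)·(-12)] + [(-10)·11 − (-12)·(-1)] + [(-12)·(-13) − 13·11] + [13·(-12) − 10·(-13)]| = 265, so the area is 265/2.
Along each edge there are gcd(|Δx|,|Δy|)+1 lattice points, so counting each shared vertex once the boundary has gcd(20,11) + gcd(2,12) + gcd(25,24) + gcd(3,1) = 1+2+1+1 = 5.
Scaling by 3 multiplies the area by 3² = 9 (so the new area is 2385/2) and multiplies the boundary lattice-point count by 3, giving 15.
By Pick's theorem, the interior count of the dilated polygon is 2385/2 − 15/2 + 1 = 1186.

1186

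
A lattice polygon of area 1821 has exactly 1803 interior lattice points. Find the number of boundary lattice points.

Pick's theorem gives A = I + B/2 − 1, so B = 2(A − I + 1) = 2(1821 − 1803 + 1) = 38.

38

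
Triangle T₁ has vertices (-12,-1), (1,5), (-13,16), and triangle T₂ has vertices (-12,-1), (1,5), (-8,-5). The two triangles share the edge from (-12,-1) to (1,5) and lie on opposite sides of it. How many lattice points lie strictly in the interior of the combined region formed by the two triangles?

149

The union is the simple quadrilateral with vertices (-12,-1), (-13,16), (1,5), (-8,-5) in order.
By the shoelace formula, twice the signed area is |((-12)·16 − (-13)·(-1)) + ((-13)·5 − 1·16) + (1·(-5) − (-8)·5) + ((-8)·(-1) − (-12)·(-5))| = 303, so the area is 303/2.
Summing gcd(|Δx|,|Δy|) over the edges gives the boundary count: gcd(1,17) + gcd(14,11) + gcd(9,10) + gcd(4,4) = 1+1+1+4 = 7.
By Pick's theorem I = A − B/2 + 1 = 303/2 − 7/2 + 1 = 149.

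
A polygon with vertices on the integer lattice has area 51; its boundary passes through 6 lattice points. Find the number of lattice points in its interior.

49

Pick's theorem A = I + B/2 − 1 rearranges to I = A − B/2 + 1 = 51 − 6/2 + 1 = 49.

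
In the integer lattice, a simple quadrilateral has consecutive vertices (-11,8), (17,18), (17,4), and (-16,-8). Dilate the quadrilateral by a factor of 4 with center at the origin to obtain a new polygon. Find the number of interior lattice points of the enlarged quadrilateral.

6841

Using the shoelace formula, 2A = |((-11)·18 − 17·8) + (17·4 − 17·18) + (17·(-8) − (-16)·4) + ((-16)·8 − (-11)·(-8))| = 860, so the area is 430.
The number of boundary lattice points is Σ gcd(|Δx|,|Δy|) = gcd(28,10) + gcd(0,14) + gcd(33,12) + gcd(5,16) = 2+14+3+1 = 20.
Scaling by 4 multiplies the area by 4² = 16 (so the new area is 6880) and multiplies the boundary lattice-point count by 4, giving 80.
By Pick's theorem, the interior count of the dilated polygon is 6880 − 80/2 + 1 = 6841.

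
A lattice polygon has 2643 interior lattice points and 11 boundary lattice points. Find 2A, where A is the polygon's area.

5295

Pick's theorem states A = I + B/2 − 1, so A = 2643 + 11/2 − 1 = 5295/2.
Hence 2A = 5295.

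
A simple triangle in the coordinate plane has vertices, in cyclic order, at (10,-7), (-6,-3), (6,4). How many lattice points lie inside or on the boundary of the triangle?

84

Using the shoelace formula, 2A = |(10·(-3) − (-6)·(-7)) + ((-6)·4 − 6·(-3)) + (6·(-7) − 10·4)| = 160, so the area is 80.
The number of boundary lattice points is Σ gcd(|Δx|,|Δy|) = gcd(16,4) + gcd(12,7) + gcd(4,11) = 4+1+1 = 6.
Pick's theorem gives I = A − B/2 + 1 = 80 − 6/2 + 1 = 78, so the closed region contains I + B = 78 + 6 = 84 lattice points.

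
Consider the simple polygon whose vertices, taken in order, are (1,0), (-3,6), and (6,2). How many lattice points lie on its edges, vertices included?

The number of boundary lattice points is Σ gcd(|Δx|,|Δy|) = gcd(4,6) + gcd(9,4) + gcd(5,2) = 2+1+1 = 4.

4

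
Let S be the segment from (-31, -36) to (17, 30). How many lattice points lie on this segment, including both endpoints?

The number of lattice points on a segment between lattice points is gcd(|Δx|,|Δy|) + 1 = gcd(48,66) + 1 = 6 + 1 = 7.

7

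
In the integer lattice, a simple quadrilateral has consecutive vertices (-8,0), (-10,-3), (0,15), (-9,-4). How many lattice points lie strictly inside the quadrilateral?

By the shoelace formula, twice the signed area is |[(-8)·(-3) − (-10)·0] + [(-10)·15 − 0·(-3)] + [0·(-4) − (-9)·15] + [(-9)·0 − (-8)·(-4)]| = 23, so the area is 23/2.
Along each edge there are gcd(|Δx|,|Δy|)+1 lattice points, so counting each shared vertex once the boundary has gcd(2,3) + gcd(10,18) + gcd(9,19) + gcd(1,4) = 1+2+1+1 = 5.
By Pick's theorem A = I + B/2 − 1, so I = 23/2 − 5/2 + 1 = 10.

10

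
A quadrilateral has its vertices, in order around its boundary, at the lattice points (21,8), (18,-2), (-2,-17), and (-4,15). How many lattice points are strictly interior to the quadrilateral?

467

Using the shoelace formula, 2A = |(21·(-2) − 18·8) + (18·(-17) − (-2)·(-2)) + ((-2)·15 − (-4)·(-17)) + ((-4)·8 − 21·15)| = 941, so the area is 470.5.
Summing gcd(|Δx|,|Δy|) over the edges gives the boundary count: gcd(3,10) + gcd(20,15) + gcd(2,32) + gcd(25,7) = 1+5+2+1 = 9.
By Pick's theorem A = I + B/2 − 1, so I = 470.5 − 9/2 + 1 = 467.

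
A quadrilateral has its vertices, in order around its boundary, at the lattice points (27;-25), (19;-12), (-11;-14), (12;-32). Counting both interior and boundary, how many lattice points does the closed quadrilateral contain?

By the shoelace formula, twice the signed area is |[27·(-12) − 19·(-25)] + [19·(-14) − (-11)·(-12)] + [(-11)·(-32) − 12·(-14)] + [12·(-25) − 27·(-32)]| = 837, so the area is 837/2.
Along each edge there are gcd(|Δx|,|Δy|)+1 lattice points, so counting each shared vertex once the boundary has gcd(8,13) + gcd(30,2) + gcd(23,18) + gcd(15,7) = 1+2+1+1 = 5.
Pick's theorem gives I = A − B/2 + 1 = 837/2 − 5/2 + 1 = 417, so the closed region contains I + B = 417 + 5 = 422 lattice points.

422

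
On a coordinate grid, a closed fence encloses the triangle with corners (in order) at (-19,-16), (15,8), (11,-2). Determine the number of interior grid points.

By the shoelace formula, twice the signed area is |((-19)·8 − 15·(-16)) + (15·(-2) − 11·8) + (11·(-16) − (-19)·(-2))| = 244, so the area is 122.
Summing gcd(|Δx|,|Δy|) over the edges gives the boundary count: gcd(34,24) + gcd(4,10) + gcd(30,14) = 2+2+2 = 6.
Pick's theorem gives I = A − B/2 + 1 = 122 − 6/2 + 1 = 120.

120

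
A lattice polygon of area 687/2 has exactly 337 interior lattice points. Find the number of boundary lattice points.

Pick's theorem gives A = I + B/2 − 1, so B = 2(A − I + 1) = 2(687/2 − 337 + 1) = 15.

15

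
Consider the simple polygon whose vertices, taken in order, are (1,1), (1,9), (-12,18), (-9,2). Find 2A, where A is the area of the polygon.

By the shoelace formula, twice the signed area is |[1·9 − 1·1] + [1·18 − (-12)·9] + [(-12)·2 − (-9)·18] + [(-9)·1 − 1·2]| = 261, so the area is 261/2.

261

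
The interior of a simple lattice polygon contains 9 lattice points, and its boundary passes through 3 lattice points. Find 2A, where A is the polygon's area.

19

By Pick's theorem, A = I + B/2 − 1 = 9 + 3/2 − 1 = 19/2.
Hence 2A = 19.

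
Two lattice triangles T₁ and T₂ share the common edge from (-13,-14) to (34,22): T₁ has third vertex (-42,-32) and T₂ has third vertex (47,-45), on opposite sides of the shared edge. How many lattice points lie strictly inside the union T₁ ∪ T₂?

1906

The union is the simple quadrilateral with vertices (-13,-14), (-42,-32), (34,22), (47,-45) in order.
By the shoelace formula, twice the signed area is |[(-13)·(-32) − (-42)·(-14)] + [(-42)·22 − 34·(-32)] + [34·(-45) − 47·22] + [47·(-14) − (-13)·(-45)]| = 3815, so the area is 3815/2.
Along each edge there are gcd(|Δx|,|Δy|)+1 lattice points, so counting each shared vertex once the boundary has gcd(29,18) + gcd(76,54) + gcd(13,67) + gcd(60,31) = 1+2+1+1 = 5.
By Pick's theorem I = A − B/2 + 1 = 3815/2 − 5/2 + 1 = 1906.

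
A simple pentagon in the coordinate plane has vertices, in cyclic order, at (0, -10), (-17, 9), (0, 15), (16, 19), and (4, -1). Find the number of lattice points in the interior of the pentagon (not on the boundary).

394

Using the shoelace formula, 2A = |(0·9 − (-17)·(-10)) + ((-17)·15 − 0·9) + (0·19 − 16·15) + (16·(-1) − 4·19) + (4·(-10) − 0·(-1))| = 797, so the area is 398.5.
The number of boundary lattice points is Σ gcd(|Δx|,|Δy|) = gcd(17,19) + gcd(17,6) + gcd(16,4) + gcd(12,20) + gcd(4,9) = 1+1+4+4+1 = 11.
By Pick's theorem A = I + B/2 − 1, so I = 398.5 − 11/2 + 1 = 394.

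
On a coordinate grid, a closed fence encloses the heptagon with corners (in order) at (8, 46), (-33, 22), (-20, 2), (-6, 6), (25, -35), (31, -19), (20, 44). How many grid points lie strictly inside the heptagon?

2467

The shoelace formula gives twice the area as |(8·22 − (-33)·46) + ((-33)·2 − (-20)·22) + ((-20)·6 − (-6)·2) + ((-6)·(-35) − 25·6) + (25·(-19) − 31·(-35)) + (31·44 − 20·(-19)) + (20·46 − 8·44)| = 4942, so the area is 2471.
Summing gcd(|Δx|,|Δy|) over the edges gives the boundary count: gcd(41,24) + gcd(13,20) + gcd(14,4) + gcd(31,41) + gcd(6,16) + gcd(11,63) + gcd(12,2) = 1+1+2+1+2+1+2 = 10.
By Pick's theorem A = I + B/2 − 1, so I = 2471 − 10/2 + 1 = 2467.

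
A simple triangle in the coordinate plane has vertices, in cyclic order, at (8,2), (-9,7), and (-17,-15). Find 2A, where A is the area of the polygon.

The shoelace formula gives twice the area as |[8·7 − (-9)·2] + [(-9)·(-15) − (-17)·7] + [(-17)·2 − 8·(-15)]| = 414, so the area is 207.

414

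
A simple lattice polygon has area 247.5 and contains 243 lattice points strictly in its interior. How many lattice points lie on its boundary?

Pick's theorem gives A = I + B/2 − 1, so B = 2(A − I + 1) = 2(247.5 − 243 + 1) = 11.

11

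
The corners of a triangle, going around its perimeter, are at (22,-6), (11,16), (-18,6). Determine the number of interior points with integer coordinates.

By the shoelace formula, twice the signed area is |(22·16 − 11·(-6)) + (11·6 − (-18)·16) + ((-18)·(-6) − 22·6)| = 748, so the area is 374.
Along each edge there are gcd(|Δx|,|Δy|)+1 lattice points, so counting each shared vertex once the boundary has gcd(11,22) + gcd(29,10) + gcd(40,12) = 11+1+4 = 16.
Pick's theorem gives I = A − B/2 + 1 = 374 − 16/2 + 1 = 367.

367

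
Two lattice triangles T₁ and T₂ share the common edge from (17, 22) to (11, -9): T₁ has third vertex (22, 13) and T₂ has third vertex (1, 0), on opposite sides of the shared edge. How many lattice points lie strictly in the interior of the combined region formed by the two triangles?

280

The union is the simple quadrilateral with vertices (17, 22), (22, 13), (11, -9), (1, 0) in order.
Using the shoelace formula, 2A = |[17·13 − 22·22] + [22·(-9) − 11·13] + [11·0 − 1·(-9)] + [1·22 − 17·0]| = 573, so the area is 286.5.
Along each edge there are gcd(|Δx|,|Δy|)+1 lattice points, so counting each shared vertex once the boundary has gcd(5,9) + gcd(11,22) + gcd(10,9) + gcd(16,22) = 1+11+1+2 = 15.
By Pick's theorem I = A − B/2 + 1 = 286.5 − 15/2 + 1 = 280.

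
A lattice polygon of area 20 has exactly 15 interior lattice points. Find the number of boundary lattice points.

12

Pick's theorem gives A = I + B/2 − 1, so B = 2(A − I + 1) = 2(20 − 15 + 1) = 12.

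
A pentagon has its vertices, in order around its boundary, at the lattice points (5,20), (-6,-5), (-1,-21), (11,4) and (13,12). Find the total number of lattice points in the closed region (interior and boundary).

Using the shoelace formula, 2A = |[5·(-5) − (-6)·20] + [(-6)·(-21) − (-1)·(-5)] + [(-1)·4 − 11·(-21)] + [11·12 − 13·4] + [13·20 − 5·12]| = 723, so the area is 723/2.
Summing gcd(|Δx|,|Δy|) over the edges gives the boundary count: gcd(11,25) + gcd(5,16) + gcd(12,25) + gcd(2,8) + gcd(8,8) = 1+1+1+2+8 = 13.
Pick's theorem gives I = A − B/2 + 1 = 723/2 − 13/2 + 1 = 356, so the closed region contains I + B = 356 + 13 = 369 lattice points.

369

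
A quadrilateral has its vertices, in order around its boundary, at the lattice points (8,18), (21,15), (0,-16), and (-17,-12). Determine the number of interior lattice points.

Using the shoelace formula, 2A = |[8·15 − 21·18] + [21·(-16) − 0·15] + [0·(-12) − (-17)·(-16)] + [(-17)·18 − 8·(-12)]| = 1076, so the area is 538.
The number of boundary lattice points is Σ gcd(|Δx|,|Δy|) = gcd(13,3) + gcd(21,31) + gcd(17,4) + gcd(25,30) = 1+1+1+5 = 8.
By Pick's theorem A = I + B/2 − 1, so I = 538 − 8/2 + 1 = 535.

535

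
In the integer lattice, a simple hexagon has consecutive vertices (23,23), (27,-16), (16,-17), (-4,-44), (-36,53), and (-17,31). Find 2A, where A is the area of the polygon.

By the shoelace formula, twice the signed area is |[23·(-16) − 27·23] + [27·(-17) − 16·(-16)] + [16·(-44) − (-4)·(-17)] + [(-4)·53 − (-36)·(-44)] + [(-36)·31 − (-17)·53] + [(-17)·23 − 23·31]| = 5079, so the area is 5079/2.

5079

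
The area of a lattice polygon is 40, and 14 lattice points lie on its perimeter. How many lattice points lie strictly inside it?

34

From Pick's theorem, I = A − B/2 + 1 = 40 − 14/2 + 1 = 34.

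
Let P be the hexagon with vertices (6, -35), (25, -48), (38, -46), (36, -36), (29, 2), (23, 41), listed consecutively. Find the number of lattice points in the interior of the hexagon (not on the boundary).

The shoelace formula gives twice the area as |(6·(-48) − 25·(-35)) + (25·(-46) − 38·(-48)) + (38·(-36) − 36·(-46)) + (36·2 − 29·(-36)) + (29·41 − 23·2) + (23·(-35) − 6·41)| = 2757, so the area is 1378.5.
Summing gcd(|Δx|,|Δy|) over the edges gives the boundary count: gcd(19,13) + gcd(13,2) + gcd(2,10) + gcd(7,38) + gcd(6,39) + gcd(17,76) = 1+1+2+1+3+1 = 9.
Pick's theorem gives I = A − B/2 + 1 = 1378.5 − 9/2 + 1 = 1375.

1375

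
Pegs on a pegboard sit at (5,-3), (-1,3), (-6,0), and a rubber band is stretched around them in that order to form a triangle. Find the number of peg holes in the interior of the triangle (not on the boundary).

21

By the shoelace formula, twice the signed area is |[5·3 − (-1)·(-3)] + [(-1)·0 − (-6)·3] + [(-6)·(-3) − 5·0]| = 48, so the area is 24.
Along each edge there are gcd(|Δx|,|Δy|)+1 lattice points, so counting each shared vertex once the boundary has gcd(6,6) + gcd(5,3) + gcd(11,3) = 6+1+1 = 8.
Pick's theorem gives I = A − B/2 + 1 = 24 − 8/2 + 1 = 21.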